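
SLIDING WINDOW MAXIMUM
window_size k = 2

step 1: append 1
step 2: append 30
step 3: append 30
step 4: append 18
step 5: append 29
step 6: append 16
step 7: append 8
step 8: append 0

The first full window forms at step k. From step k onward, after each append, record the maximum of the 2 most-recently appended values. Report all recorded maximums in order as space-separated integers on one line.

step 1: append 1 -> window=[1] (not full yet)
step 2: append 30 -> window=[1, 30] -> max=30
step 3: append 30 -> window=[30, 30] -> max=30
step 4: append 18 -> window=[30, 18] -> max=30
step 5: append 29 -> window=[18, 29] -> max=29
step 6: append 16 -> window=[29, 16] -> max=29
step 7: append 8 -> window=[16, 8] -> max=16
step 8: append 0 -> window=[8, 0] -> max=8

Answer: 30 30 30 29 29 16 8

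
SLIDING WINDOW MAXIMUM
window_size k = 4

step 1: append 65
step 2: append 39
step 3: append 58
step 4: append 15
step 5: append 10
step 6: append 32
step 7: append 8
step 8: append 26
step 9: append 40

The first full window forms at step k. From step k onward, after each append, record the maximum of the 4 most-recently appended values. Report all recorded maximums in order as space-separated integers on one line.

step 1: append 65 -> window=[65] (not full yet)
step 2: append 39 -> window=[65, 39] (not full yet)
step 3: append 58 -> window=[65, 39, 58] (not full yet)
step 4: append 15 -> window=[65, 39, 58, 15] -> max=65
step 5: append 10 -> window=[39, 58, 15, 10] -> max=58
step 6: append 32 -> window=[58, 15, 10, 32] -> max=58
step 7: append 8 -> window=[15, 10, 32, 8] -> max=32
step 8: append 26 -> window=[10, 32, 8, 26] -> max=32
step 9: append 40 -> window=[32, 8, 26, 40] -> max=40

Answer: 65 58 58 32 32 40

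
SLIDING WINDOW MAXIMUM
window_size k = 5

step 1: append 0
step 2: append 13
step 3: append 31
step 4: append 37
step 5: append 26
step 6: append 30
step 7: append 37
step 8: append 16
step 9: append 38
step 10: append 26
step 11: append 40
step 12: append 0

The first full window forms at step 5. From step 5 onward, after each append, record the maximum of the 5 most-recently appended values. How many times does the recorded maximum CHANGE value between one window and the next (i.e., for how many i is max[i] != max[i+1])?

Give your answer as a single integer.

Answer: 2

Derivation:
step 1: append 0 -> window=[0] (not full yet)
step 2: append 13 -> window=[0, 13] (not full yet)
step 3: append 31 -> window=[0, 13, 31] (not full yet)
step 4: append 37 -> window=[0, 13, 31, 37] (not full yet)
step 5: append 26 -> window=[0, 13, 31, 37, 26] -> max=37
step 6: append 30 -> window=[13, 31, 37, 26, 30] -> max=37
step 7: append 37 -> window=[31, 37, 26, 30, 37] -> max=37
step 8: append 16 -> window=[37, 26, 30, 37, 16] -> max=37
step 9: append 38 -> window=[26, 30, 37, 16, 38] -> max=38
step 10: append 26 -> window=[30, 37, 16, 38, 26] -> max=38
step 11: append 40 -> window=[37, 16, 38, 26, 40] -> max=40
step 12: append 0 -> window=[16, 38, 26, 40, 0] -> max=40
Recorded maximums: 37 37 37 37 38 38 40 40
Changes between consecutive maximums: 2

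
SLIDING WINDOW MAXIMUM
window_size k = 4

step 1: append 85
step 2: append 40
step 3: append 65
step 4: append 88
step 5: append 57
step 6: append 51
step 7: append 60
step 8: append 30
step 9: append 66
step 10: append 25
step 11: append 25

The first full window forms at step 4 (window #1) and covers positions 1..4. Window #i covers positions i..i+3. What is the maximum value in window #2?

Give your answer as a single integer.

step 1: append 85 -> window=[85] (not full yet)
step 2: append 40 -> window=[85, 40] (not full yet)
step 3: append 65 -> window=[85, 40, 65] (not full yet)
step 4: append 88 -> window=[85, 40, 65, 88] -> max=88
step 5: append 57 -> window=[40, 65, 88, 57] -> max=88
Window #2 max = 88

Answer: 88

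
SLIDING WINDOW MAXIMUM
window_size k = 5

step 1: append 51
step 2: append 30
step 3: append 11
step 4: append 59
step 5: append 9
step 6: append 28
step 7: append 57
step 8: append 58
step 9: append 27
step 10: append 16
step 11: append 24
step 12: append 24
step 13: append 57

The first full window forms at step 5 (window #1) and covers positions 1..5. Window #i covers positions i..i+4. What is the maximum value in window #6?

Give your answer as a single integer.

Answer: 58

Derivation:
step 1: append 51 -> window=[51] (not full yet)
step 2: append 30 -> window=[51, 30] (not full yet)
step 3: append 11 -> window=[51, 30, 11] (not full yet)
step 4: append 59 -> window=[51, 30, 11, 59] (not full yet)
step 5: append 9 -> window=[51, 30, 11, 59, 9] -> max=59
step 6: append 28 -> window=[30, 11, 59, 9, 28] -> max=59
step 7: append 57 -> window=[11, 59, 9, 28, 57] -> max=59
step 8: append 58 -> window=[59, 9, 28, 57, 58] -> max=59
step 9: append 27 -> window=[9, 28, 57, 58, 27] -> max=58
step 10: append 16 -> window=[28, 57, 58, 27, 16] -> max=58
Window #6 max = 58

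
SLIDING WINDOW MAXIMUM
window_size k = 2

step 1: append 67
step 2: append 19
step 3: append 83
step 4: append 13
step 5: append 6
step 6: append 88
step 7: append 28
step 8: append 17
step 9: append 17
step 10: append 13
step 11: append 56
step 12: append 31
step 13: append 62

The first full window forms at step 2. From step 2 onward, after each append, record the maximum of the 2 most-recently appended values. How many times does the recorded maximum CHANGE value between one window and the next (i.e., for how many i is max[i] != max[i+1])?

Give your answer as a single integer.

Answer: 7

Derivation:
step 1: append 67 -> window=[67] (not full yet)
step 2: append 19 -> window=[67, 19] -> max=67
step 3: append 83 -> window=[19, 83] -> max=83
step 4: append 13 -> window=[83, 13] -> max=83
step 5: append 6 -> window=[13, 6] -> max=13
step 6: append 88 -> window=[6, 88] -> max=88
step 7: append 28 -> window=[88, 28] -> max=88
step 8: append 17 -> window=[28, 17] -> max=28
step 9: append 17 -> window=[17, 17] -> max=17
step 10: append 13 -> window=[17, 13] -> max=17
step 11: append 56 -> window=[13, 56] -> max=56
step 12: append 31 -> window=[56, 31] -> max=56
step 13: append 62 -> window=[31, 62] -> max=62
Recorded maximums: 67 83 83 13 88 88 28 17 17 56 56 62
Changes between consecutive maximums: 7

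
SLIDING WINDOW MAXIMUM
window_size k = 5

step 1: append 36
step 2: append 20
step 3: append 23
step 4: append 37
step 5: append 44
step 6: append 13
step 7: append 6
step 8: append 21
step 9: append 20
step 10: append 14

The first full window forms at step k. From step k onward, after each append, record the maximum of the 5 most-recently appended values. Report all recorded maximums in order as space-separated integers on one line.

Answer: 44 44 44 44 44 21

Derivation:
step 1: append 36 -> window=[36] (not full yet)
step 2: append 20 -> window=[36, 20] (not full yet)
step 3: append 23 -> window=[36, 20, 23] (not full yet)
step 4: append 37 -> window=[36, 20, 23, 37] (not full yet)
step 5: append 44 -> window=[36, 20, 23, 37, 44] -> max=44
step 6: append 13 -> window=[20, 23, 37, 44, 13] -> max=44
step 7: append 6 -> window=[23, 37, 44, 13, 6] -> max=44
step 8: append 21 -> window=[37, 44, 13, 6, 21] -> max=44
step 9: append 20 -> window=[44, 13, 6, 21, 20] -> max=44
step 10: append 14 -> window=[13, 6, 21, 20, 14] -> max=21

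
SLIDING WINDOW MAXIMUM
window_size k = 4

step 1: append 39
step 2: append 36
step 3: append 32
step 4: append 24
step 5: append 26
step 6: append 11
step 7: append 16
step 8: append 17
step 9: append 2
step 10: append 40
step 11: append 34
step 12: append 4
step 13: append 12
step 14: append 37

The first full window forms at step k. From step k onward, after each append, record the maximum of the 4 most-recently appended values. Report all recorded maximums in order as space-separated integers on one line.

step 1: append 39 -> window=[39] (not full yet)
step 2: append 36 -> window=[39, 36] (not full yet)
step 3: append 32 -> window=[39, 36, 32] (not full yet)
step 4: append 24 -> window=[39, 36, 32, 24] -> max=39
step 5: append 26 -> window=[36, 32, 24, 26] -> max=36
step 6: append 11 -> window=[32, 24, 26, 11] -> max=32
step 7: append 16 -> window=[24, 26, 11, 16] -> max=26
step 8: append 17 -> window=[26, 11, 16, 17] -> max=26
step 9: append 2 -> window=[11, 16, 17, 2] -> max=17
step 10: append 40 -> window=[16, 17, 2, 40] -> max=40
step 11: append 34 -> window=[17, 2, 40, 34] -> max=40
step 12: append 4 -> window=[2, 40, 34, 4] -> max=40
step 13: append 12 -> window=[40, 34, 4, 12] -> max=40
step 14: append 37 -> window=[34, 4, 12, 37] -> max=37

Answer: 39 36 32 26 26 17 40 40 40 40 37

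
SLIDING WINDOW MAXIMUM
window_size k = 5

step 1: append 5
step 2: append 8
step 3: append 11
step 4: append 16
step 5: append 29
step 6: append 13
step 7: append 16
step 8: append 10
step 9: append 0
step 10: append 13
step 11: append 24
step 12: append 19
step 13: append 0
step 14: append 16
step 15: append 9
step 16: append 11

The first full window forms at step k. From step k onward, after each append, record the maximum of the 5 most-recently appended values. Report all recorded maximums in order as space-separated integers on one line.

Answer: 29 29 29 29 29 16 24 24 24 24 24 19

Derivation:
step 1: append 5 -> window=[5] (not full yet)
step 2: append 8 -> window=[5, 8] (not full yet)
step 3: append 11 -> window=[5, 8, 11] (not full yet)
step 4: append 16 -> window=[5, 8, 11, 16] (not full yet)
step 5: append 29 -> window=[5, 8, 11, 16, 29] -> max=29
step 6: append 13 -> window=[8, 11, 16, 29, 13] -> max=29
step 7: append 16 -> window=[11, 16, 29, 13, 16] -> max=29
step 8: append 10 -> window=[16, 29, 13, 16, 10] -> max=29
step 9: append 0 -> window=[29, 13, 16, 10, 0] -> max=29
step 10: append 13 -> window=[13, 16, 10, 0, 13] -> max=16
step 11: append 24 -> window=[16, 10, 0, 13, 24] -> max=24
step 12: append 19 -> window=[10, 0, 13, 24, 19] -> max=24
step 13: append 0 -> window=[0, 13, 24, 19, 0] -> max=24
step 14: append 16 -> window=[13, 24, 19, 0, 16] -> max=24
step 15: append 9 -> window=[24, 19, 0, 16, 9] -> max=24
step 16: append 11 -> window=[19, 0, 16, 9, 11] -> max=19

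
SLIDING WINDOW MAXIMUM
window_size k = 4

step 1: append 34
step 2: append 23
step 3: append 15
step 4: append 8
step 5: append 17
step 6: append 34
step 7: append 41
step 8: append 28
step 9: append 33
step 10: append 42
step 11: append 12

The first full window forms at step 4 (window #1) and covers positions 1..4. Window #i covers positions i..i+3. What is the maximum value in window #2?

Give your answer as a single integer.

step 1: append 34 -> window=[34] (not full yet)
step 2: append 23 -> window=[34, 23] (not full yet)
step 3: append 15 -> window=[34, 23, 15] (not full yet)
step 4: append 8 -> window=[34, 23, 15, 8] -> max=34
step 5: append 17 -> window=[23, 15, 8, 17] -> max=23
Window #2 max = 23

Answer: 23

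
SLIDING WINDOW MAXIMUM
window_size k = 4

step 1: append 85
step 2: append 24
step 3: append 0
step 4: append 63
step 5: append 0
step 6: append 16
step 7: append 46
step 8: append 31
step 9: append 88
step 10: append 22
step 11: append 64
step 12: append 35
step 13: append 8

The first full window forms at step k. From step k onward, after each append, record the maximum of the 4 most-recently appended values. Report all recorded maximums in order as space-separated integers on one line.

step 1: append 85 -> window=[85] (not full yet)
step 2: append 24 -> window=[85, 24] (not full yet)
step 3: append 0 -> window=[85, 24, 0] (not full yet)
step 4: append 63 -> window=[85, 24, 0, 63] -> max=85
step 5: append 0 -> window=[24, 0, 63, 0] -> max=63
step 6: append 16 -> window=[0, 63, 0, 16] -> max=63
step 7: append 46 -> window=[63, 0, 16, 46] -> max=63
step 8: append 31 -> window=[0, 16, 46, 31] -> max=46
step 9: append 88 -> window=[16, 46, 31, 88] -> max=88
step 10: append 22 -> window=[46, 31, 88, 22] -> max=88
step 11: append 64 -> window=[31, 88, 22, 64] -> max=88
step 12: append 35 -> window=[88, 22, 64, 35] -> max=88
step 13: append 8 -> window=[22, 64, 35, 8] -> max=64

Answer: 85 63 63 63 46 88 88 88 88 64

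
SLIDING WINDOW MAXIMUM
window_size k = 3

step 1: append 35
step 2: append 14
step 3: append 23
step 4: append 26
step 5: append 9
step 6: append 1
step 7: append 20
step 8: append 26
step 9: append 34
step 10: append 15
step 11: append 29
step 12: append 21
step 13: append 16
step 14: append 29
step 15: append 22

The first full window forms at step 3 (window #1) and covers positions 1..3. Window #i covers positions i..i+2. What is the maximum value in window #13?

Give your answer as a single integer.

step 1: append 35 -> window=[35] (not full yet)
step 2: append 14 -> window=[35, 14] (not full yet)
step 3: append 23 -> window=[35, 14, 23] -> max=35
step 4: append 26 -> window=[14, 23, 26] -> max=26
step 5: append 9 -> window=[23, 26, 9] -> max=26
step 6: append 1 -> window=[26, 9, 1] -> max=26
step 7: append 20 -> window=[9, 1, 20] -> max=20
step 8: append 26 -> window=[1, 20, 26] -> max=26
step 9: append 34 -> window=[20, 26, 34] -> max=34
step 10: append 15 -> window=[26, 34, 15] -> max=34
step 11: append 29 -> window=[34, 15, 29] -> max=34
step 12: append 21 -> window=[15, 29, 21] -> max=29
step 13: append 16 -> window=[29, 21, 16] -> max=29
step 14: append 29 -> window=[21, 16, 29] -> max=29
step 15: append 22 -> window=[16, 29, 22] -> max=29
Window #13 max = 29

Answer: 29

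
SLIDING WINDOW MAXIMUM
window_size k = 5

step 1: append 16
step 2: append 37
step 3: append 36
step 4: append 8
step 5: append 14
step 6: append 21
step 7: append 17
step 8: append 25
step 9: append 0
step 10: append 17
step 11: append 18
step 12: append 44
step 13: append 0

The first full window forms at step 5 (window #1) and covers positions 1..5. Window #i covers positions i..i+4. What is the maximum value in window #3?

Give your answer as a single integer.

step 1: append 16 -> window=[16] (not full yet)
step 2: append 37 -> window=[16, 37] (not full yet)
step 3: append 36 -> window=[16, 37, 36] (not full yet)
step 4: append 8 -> window=[16, 37, 36, 8] (not full yet)
step 5: append 14 -> window=[16, 37, 36, 8, 14] -> max=37
step 6: append 21 -> window=[37, 36, 8, 14, 21] -> max=37
step 7: append 17 -> window=[36, 8, 14, 21, 17] -> max=36
Window #3 max = 36

Answer: 36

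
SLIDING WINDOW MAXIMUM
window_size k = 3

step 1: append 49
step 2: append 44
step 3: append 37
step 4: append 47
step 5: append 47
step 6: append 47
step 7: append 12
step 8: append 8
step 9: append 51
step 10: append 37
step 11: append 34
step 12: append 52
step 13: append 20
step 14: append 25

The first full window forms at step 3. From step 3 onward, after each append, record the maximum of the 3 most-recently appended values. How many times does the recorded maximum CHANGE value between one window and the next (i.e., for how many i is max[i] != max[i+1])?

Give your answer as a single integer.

step 1: append 49 -> window=[49] (not full yet)
step 2: append 44 -> window=[49, 44] (not full yet)
step 3: append 37 -> window=[49, 44, 37] -> max=49
step 4: append 47 -> window=[44, 37, 47] -> max=47
step 5: append 47 -> window=[37, 47, 47] -> max=47
step 6: append 47 -> window=[47, 47, 47] -> max=47
step 7: append 12 -> window=[47, 47, 12] -> max=47
step 8: append 8 -> window=[47, 12, 8] -> max=47
step 9: append 51 -> window=[12, 8, 51] -> max=51
step 10: append 37 -> window=[8, 51, 37] -> max=51
step 11: append 34 -> window=[51, 37, 34] -> max=51
step 12: append 52 -> window=[37, 34, 52] -> max=52
step 13: append 20 -> window=[34, 52, 20] -> max=52
step 14: append 25 -> window=[52, 20, 25] -> max=52
Recorded maximums: 49 47 47 47 47 47 51 51 51 52 52 52
Changes between consecutive maximums: 3

Answer: 3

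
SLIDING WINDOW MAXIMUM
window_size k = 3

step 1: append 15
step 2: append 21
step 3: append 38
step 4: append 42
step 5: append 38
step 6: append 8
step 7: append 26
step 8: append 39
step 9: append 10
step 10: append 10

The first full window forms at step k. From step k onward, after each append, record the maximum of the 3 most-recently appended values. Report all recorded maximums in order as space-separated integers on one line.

Answer: 38 42 42 42 38 39 39 39

Derivation:
step 1: append 15 -> window=[15] (not full yet)
step 2: append 21 -> window=[15, 21] (not full yet)
step 3: append 38 -> window=[15, 21, 38] -> max=38
step 4: append 42 -> window=[21, 38, 42] -> max=42
step 5: append 38 -> window=[38, 42, 38] -> max=42
step 6: append 8 -> window=[42, 38, 8] -> max=42
step 7: append 26 -> window=[38, 8, 26] -> max=38
step 8: append 39 -> window=[8, 26, 39] -> max=39
step 9: append 10 -> window=[26, 39, 10] -> max=39
step 10: append 10 -> window=[39, 10, 10] -> max=39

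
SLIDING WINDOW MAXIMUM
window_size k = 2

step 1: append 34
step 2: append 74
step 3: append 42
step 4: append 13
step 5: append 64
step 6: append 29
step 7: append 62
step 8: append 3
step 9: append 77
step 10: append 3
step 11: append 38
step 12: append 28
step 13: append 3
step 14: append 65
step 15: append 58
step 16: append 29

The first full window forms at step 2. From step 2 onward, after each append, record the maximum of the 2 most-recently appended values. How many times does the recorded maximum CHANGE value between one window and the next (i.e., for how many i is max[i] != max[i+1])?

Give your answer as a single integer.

Answer: 8

Derivation:
step 1: append 34 -> window=[34] (not full yet)
step 2: append 74 -> window=[34, 74] -> max=74
step 3: append 42 -> window=[74, 42] -> max=74
step 4: append 13 -> window=[42, 13] -> max=42
step 5: append 64 -> window=[13, 64] -> max=64
step 6: append 29 -> window=[64, 29] -> max=64
step 7: append 62 -> window=[29, 62] -> max=62
step 8: append 3 -> window=[62, 3] -> max=62
step 9: append 77 -> window=[3, 77] -> max=77
step 10: append 3 -> window=[77, 3] -> max=77
step 11: append 38 -> window=[3, 38] -> max=38
step 12: append 28 -> window=[38, 28] -> max=38
step 13: append 3 -> window=[28, 3] -> max=28
step 14: append 65 -> window=[3, 65] -> max=65
step 15: append 58 -> window=[65, 58] -> max=65
step 16: append 29 -> window=[58, 29] -> max=58
Recorded maximums: 74 74 42 64 64 62 62 77 77 38 38 28 65 65 58
Changes between consecutive maximums: 8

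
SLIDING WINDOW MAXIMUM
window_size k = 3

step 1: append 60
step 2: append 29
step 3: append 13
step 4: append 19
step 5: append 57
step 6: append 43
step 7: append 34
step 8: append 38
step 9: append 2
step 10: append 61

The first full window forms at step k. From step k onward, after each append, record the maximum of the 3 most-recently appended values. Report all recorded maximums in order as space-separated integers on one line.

step 1: append 60 -> window=[60] (not full yet)
step 2: append 29 -> window=[60, 29] (not full yet)
step 3: append 13 -> window=[60, 29, 13] -> max=60
step 4: append 19 -> window=[29, 13, 19] -> max=29
step 5: append 57 -> window=[13, 19, 57] -> max=57
step 6: append 43 -> window=[19, 57, 43] -> max=57
step 7: append 34 -> window=[57, 43, 34] -> max=57
step 8: append 38 -> window=[43, 34, 38] -> max=43
step 9: append 2 -> window=[34, 38, 2] -> max=38
step 10: append 61 -> window=[38, 2, 61] -> max=61

Answer: 60 29 57 57 57 43 38 61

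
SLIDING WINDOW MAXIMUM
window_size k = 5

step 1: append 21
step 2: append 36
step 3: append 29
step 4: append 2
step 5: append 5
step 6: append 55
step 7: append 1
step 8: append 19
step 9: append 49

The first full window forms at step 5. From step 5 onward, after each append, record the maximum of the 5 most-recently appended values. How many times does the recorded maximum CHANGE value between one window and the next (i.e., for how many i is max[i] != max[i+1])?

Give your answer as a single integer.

Answer: 1

Derivation:
step 1: append 21 -> window=[21] (not full yet)
step 2: append 36 -> window=[21, 36] (not full yet)
step 3: append 29 -> window=[21, 36, 29] (not full yet)
step 4: append 2 -> window=[21, 36, 29, 2] (not full yet)
step 5: append 5 -> window=[21, 36, 29, 2, 5] -> max=36
step 6: append 55 -> window=[36, 29, 2, 5, 55] -> max=55
step 7: append 1 -> window=[29, 2, 5, 55, 1] -> max=55
step 8: append 19 -> window=[2, 5, 55, 1, 19] -> max=55
step 9: append 49 -> window=[5, 55, 1, 19, 49] -> max=55
Recorded maximums: 36 55 55 55 55
Changes between consecutive maximums: 1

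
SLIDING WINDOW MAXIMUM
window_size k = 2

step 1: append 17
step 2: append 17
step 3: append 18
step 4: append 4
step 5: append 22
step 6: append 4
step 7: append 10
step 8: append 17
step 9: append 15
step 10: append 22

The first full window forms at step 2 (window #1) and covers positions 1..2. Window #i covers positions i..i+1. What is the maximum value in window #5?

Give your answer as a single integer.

step 1: append 17 -> window=[17] (not full yet)
step 2: append 17 -> window=[17, 17] -> max=17
step 3: append 18 -> window=[17, 18] -> max=18
step 4: append 4 -> window=[18, 4] -> max=18
step 5: append 22 -> window=[4, 22] -> max=22
step 6: append 4 -> window=[22, 4] -> max=22
Window #5 max = 22

Answer: 22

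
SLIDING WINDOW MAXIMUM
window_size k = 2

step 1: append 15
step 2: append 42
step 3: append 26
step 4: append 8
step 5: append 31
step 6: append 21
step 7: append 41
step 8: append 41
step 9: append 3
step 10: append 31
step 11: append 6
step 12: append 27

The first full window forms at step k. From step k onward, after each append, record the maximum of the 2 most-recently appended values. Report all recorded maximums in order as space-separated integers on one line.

Answer: 42 42 26 31 31 41 41 41 31 31 27

Derivation:
step 1: append 15 -> window=[15] (not full yet)
step 2: append 42 -> window=[15, 42] -> max=42
step 3: append 26 -> window=[42, 26] -> max=42
step 4: append 8 -> window=[26, 8] -> max=26
step 5: append 31 -> window=[8, 31] -> max=31
step 6: append 21 -> window=[31, 21] -> max=31
step 7: append 41 -> window=[21, 41] -> max=41
step 8: append 41 -> window=[41, 41] -> max=41
step 9: append 3 -> window=[41, 3] -> max=41
step 10: append 31 -> window=[3, 31] -> max=31
step 11: append 6 -> window=[31, 6] -> max=31
step 12: append 27 -> window=[6, 27] -> max=27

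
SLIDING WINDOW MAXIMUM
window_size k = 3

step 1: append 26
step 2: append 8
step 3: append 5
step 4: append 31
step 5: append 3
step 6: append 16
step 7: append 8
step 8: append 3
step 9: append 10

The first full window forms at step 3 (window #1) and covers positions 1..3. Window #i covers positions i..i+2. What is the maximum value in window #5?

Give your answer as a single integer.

Answer: 16

Derivation:
step 1: append 26 -> window=[26] (not full yet)
step 2: append 8 -> window=[26, 8] (not full yet)
step 3: append 5 -> window=[26, 8, 5] -> max=26
step 4: append 31 -> window=[8, 5, 31] -> max=31
step 5: append 3 -> window=[5, 31, 3] -> max=31
step 6: append 16 -> window=[31, 3, 16] -> max=31
step 7: append 8 -> window=[3, 16, 8] -> max=16
Window #5 max = 16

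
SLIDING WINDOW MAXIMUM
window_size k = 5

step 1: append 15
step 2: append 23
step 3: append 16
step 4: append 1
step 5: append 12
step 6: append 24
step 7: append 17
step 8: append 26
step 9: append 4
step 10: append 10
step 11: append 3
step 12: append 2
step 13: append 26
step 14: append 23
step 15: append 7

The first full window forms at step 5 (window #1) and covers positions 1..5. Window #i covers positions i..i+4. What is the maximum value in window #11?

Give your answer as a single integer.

Answer: 26

Derivation:
step 1: append 15 -> window=[15] (not full yet)
step 2: append 23 -> window=[15, 23] (not full yet)
step 3: append 16 -> window=[15, 23, 16] (not full yet)
step 4: append 1 -> window=[15, 23, 16, 1] (not full yet)
step 5: append 12 -> window=[15, 23, 16, 1, 12] -> max=23
step 6: append 24 -> window=[23, 16, 1, 12, 24] -> max=24
step 7: append 17 -> window=[16, 1, 12, 24, 17] -> max=24
step 8: append 26 -> window=[1, 12, 24, 17, 26] -> max=26
step 9: append 4 -> window=[12, 24, 17, 26, 4] -> max=26
step 10: append 10 -> window=[24, 17, 26, 4, 10] -> max=26
step 11: append 3 -> window=[17, 26, 4, 10, 3] -> max=26
step 12: append 2 -> window=[26, 4, 10, 3, 2] -> max=26
step 13: append 26 -> window=[4, 10, 3, 2, 26] -> max=26
step 14: append 23 -> window=[10, 3, 2, 26, 23] -> max=26
step 15: append 7 -> window=[3, 2, 26, 23, 7] -> max=26
Window #11 max = 26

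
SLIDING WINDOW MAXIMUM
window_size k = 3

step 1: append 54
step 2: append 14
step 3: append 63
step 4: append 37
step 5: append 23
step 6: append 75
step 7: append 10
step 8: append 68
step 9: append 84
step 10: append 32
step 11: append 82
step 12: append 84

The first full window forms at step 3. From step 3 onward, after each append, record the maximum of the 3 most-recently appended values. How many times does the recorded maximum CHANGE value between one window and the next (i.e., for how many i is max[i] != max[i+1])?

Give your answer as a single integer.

Answer: 2

Derivation:
step 1: append 54 -> window=[54] (not full yet)
step 2: append 14 -> window=[54, 14] (not full yet)
step 3: append 63 -> window=[54, 14, 63] -> max=63
step 4: append 37 -> window=[14, 63, 37] -> max=63
step 5: append 23 -> window=[63, 37, 23] -> max=63
step 6: append 75 -> window=[37, 23, 75] -> max=75
step 7: append 10 -> window=[23, 75, 10] -> max=75
step 8: append 68 -> window=[75, 10, 68] -> max=75
step 9: append 84 -> window=[10, 68, 84] -> max=84
step 10: append 32 -> window=[68, 84, 32] -> max=84
step 11: append 82 -> window=[84, 32, 82] -> max=84
step 12: append 84 -> window=[32, 82, 84] -> max=84
Recorded maximums: 63 63 63 75 75 75 84 84 84 84
Changes between consecutive maximums: 2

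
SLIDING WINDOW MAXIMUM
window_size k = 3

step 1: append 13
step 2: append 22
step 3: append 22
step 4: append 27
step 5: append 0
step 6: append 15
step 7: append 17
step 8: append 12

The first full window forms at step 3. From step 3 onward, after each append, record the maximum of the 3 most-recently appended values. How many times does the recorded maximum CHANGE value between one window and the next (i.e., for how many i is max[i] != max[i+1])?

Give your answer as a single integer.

step 1: append 13 -> window=[13] (not full yet)
step 2: append 22 -> window=[13, 22] (not full yet)
step 3: append 22 -> window=[13, 22, 22] -> max=22
step 4: append 27 -> window=[22, 22, 27] -> max=27
step 5: append 0 -> window=[22, 27, 0] -> max=27
step 6: append 15 -> window=[27, 0, 15] -> max=27
step 7: append 17 -> window=[0, 15, 17] -> max=17
step 8: append 12 -> window=[15, 17, 12] -> max=17
Recorded maximums: 22 27 27 27 17 17
Changes between consecutive maximums: 2

Answer: 2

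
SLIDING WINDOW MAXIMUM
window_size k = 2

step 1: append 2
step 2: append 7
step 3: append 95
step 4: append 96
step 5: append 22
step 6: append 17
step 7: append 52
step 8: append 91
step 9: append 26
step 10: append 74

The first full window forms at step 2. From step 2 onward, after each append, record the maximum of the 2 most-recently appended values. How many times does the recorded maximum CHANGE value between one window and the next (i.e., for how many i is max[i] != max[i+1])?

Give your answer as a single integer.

Answer: 6

Derivation:
step 1: append 2 -> window=[2] (not full yet)
step 2: append 7 -> window=[2, 7] -> max=7
step 3: append 95 -> window=[7, 95] -> max=95
step 4: append 96 -> window=[95, 96] -> max=96
step 5: append 22 -> window=[96, 22] -> max=96
step 6: append 17 -> window=[22, 17] -> max=22
step 7: append 52 -> window=[17, 52] -> max=52
step 8: append 91 -> window=[52, 91] -> max=91
step 9: append 26 -> window=[91, 26] -> max=91
step 10: append 74 -> window=[26, 74] -> max=74
Recorded maximums: 7 95 96 96 22 52 91 91 74
Changes between consecutive maximums: 6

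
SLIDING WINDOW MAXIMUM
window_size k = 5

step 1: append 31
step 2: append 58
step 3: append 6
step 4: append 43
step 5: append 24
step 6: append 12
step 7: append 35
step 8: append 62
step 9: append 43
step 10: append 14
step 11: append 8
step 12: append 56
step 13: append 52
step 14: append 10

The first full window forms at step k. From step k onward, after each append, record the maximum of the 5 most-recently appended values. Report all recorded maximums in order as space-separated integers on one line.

step 1: append 31 -> window=[31] (not full yet)
step 2: append 58 -> window=[31, 58] (not full yet)
step 3: append 6 -> window=[31, 58, 6] (not full yet)
step 4: append 43 -> window=[31, 58, 6, 43] (not full yet)
step 5: append 24 -> window=[31, 58, 6, 43, 24] -> max=58
step 6: append 12 -> window=[58, 6, 43, 24, 12] -> max=58
step 7: append 35 -> window=[6, 43, 24, 12, 35] -> max=43
step 8: append 62 -> window=[43, 24, 12, 35, 62] -> max=62
step 9: append 43 -> window=[24, 12, 35, 62, 43] -> max=62
step 10: append 14 -> window=[12, 35, 62, 43, 14] -> max=62
step 11: append 8 -> window=[35, 62, 43, 14, 8] -> max=62
step 12: append 56 -> window=[62, 43, 14, 8, 56] -> max=62
step 13: append 52 -> window=[43, 14, 8, 56, 52] -> max=56
step 14: append 10 -> window=[14, 8, 56, 52, 10] -> max=56

Answer: 58 58 43 62 62 62 62 62 56 56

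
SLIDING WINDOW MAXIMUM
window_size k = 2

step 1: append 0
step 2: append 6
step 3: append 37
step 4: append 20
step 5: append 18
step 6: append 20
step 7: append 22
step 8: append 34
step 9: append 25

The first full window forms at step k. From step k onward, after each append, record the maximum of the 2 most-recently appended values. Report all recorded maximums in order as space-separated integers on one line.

step 1: append 0 -> window=[0] (not full yet)
step 2: append 6 -> window=[0, 6] -> max=6
step 3: append 37 -> window=[6, 37] -> max=37
step 4: append 20 -> window=[37, 20] -> max=37
step 5: append 18 -> window=[20, 18] -> max=20
step 6: append 20 -> window=[18, 20] -> max=20
step 7: append 22 -> window=[20, 22] -> max=22
step 8: append 34 -> window=[22, 34] -> max=34
step 9: append 25 -> window=[34, 25] -> max=34

Answer: 6 37 37 20 20 22 34 34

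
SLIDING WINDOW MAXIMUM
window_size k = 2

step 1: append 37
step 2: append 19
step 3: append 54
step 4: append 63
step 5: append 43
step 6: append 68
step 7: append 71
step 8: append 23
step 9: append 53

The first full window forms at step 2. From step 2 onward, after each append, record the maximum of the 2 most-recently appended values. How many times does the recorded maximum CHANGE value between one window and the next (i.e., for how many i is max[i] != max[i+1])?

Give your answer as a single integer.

step 1: append 37 -> window=[37] (not full yet)
step 2: append 19 -> window=[37, 19] -> max=37
step 3: append 54 -> window=[19, 54] -> max=54
step 4: append 63 -> window=[54, 63] -> max=63
step 5: append 43 -> window=[63, 43] -> max=63
step 6: append 68 -> window=[43, 68] -> max=68
step 7: append 71 -> window=[68, 71] -> max=71
step 8: append 23 -> window=[71, 23] -> max=71
step 9: append 53 -> window=[23, 53] -> max=53
Recorded maximums: 37 54 63 63 68 71 71 53
Changes between consecutive maximums: 5

Answer: 5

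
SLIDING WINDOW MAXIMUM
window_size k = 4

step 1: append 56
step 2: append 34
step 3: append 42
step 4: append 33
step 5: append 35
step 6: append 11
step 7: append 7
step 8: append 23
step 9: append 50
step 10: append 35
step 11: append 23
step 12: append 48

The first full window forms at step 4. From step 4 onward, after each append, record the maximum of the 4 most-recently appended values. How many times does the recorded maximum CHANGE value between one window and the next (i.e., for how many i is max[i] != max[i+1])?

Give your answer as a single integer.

step 1: append 56 -> window=[56] (not full yet)
step 2: append 34 -> window=[56, 34] (not full yet)
step 3: append 42 -> window=[56, 34, 42] (not full yet)
step 4: append 33 -> window=[56, 34, 42, 33] -> max=56
step 5: append 35 -> window=[34, 42, 33, 35] -> max=42
step 6: append 11 -> window=[42, 33, 35, 11] -> max=42
step 7: append 7 -> window=[33, 35, 11, 7] -> max=35
step 8: append 23 -> window=[35, 11, 7, 23] -> max=35
step 9: append 50 -> window=[11, 7, 23, 50] -> max=50
step 10: append 35 -> window=[7, 23, 50, 35] -> max=50
step 11: append 23 -> window=[23, 50, 35, 23] -> max=50
step 12: append 48 -> window=[50, 35, 23, 48] -> max=50
Recorded maximums: 56 42 42 35 35 50 50 50 50
Changes between consecutive maximums: 3

Answer: 3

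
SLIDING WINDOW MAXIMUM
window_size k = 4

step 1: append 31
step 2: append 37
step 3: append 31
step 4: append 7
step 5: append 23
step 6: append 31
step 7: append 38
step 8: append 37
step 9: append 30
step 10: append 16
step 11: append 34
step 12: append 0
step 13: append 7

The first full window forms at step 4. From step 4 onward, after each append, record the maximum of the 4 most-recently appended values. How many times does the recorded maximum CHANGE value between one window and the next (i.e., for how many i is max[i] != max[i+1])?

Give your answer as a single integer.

Answer: 4

Derivation:
step 1: append 31 -> window=[31] (not full yet)
step 2: append 37 -> window=[31, 37] (not full yet)
step 3: append 31 -> window=[31, 37, 31] (not full yet)
step 4: append 7 -> window=[31, 37, 31, 7] -> max=37
step 5: append 23 -> window=[37, 31, 7, 23] -> max=37
step 6: append 31 -> window=[31, 7, 23, 31] -> max=31
step 7: append 38 -> window=[7, 23, 31, 38] -> max=38
step 8: append 37 -> window=[23, 31, 38, 37] -> max=38
step 9: append 30 -> window=[31, 38, 37, 30] -> max=38
step 10: append 16 -> window=[38, 37, 30, 16] -> max=38
step 11: append 34 -> window=[37, 30, 16, 34] -> max=37
step 12: append 0 -> window=[30, 16, 34, 0] -> max=34
step 13: append 7 -> window=[16, 34, 0, 7] -> max=34
Recorded maximums: 37 37 31 38 38 38 38 37 34 34
Changes between consecutive maximums: 4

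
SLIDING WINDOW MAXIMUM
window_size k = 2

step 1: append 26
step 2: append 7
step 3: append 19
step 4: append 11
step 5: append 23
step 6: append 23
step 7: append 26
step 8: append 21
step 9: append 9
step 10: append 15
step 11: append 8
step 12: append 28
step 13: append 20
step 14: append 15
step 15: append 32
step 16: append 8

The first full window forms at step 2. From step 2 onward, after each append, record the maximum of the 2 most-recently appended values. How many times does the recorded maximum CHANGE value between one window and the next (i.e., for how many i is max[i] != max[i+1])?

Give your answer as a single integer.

step 1: append 26 -> window=[26] (not full yet)
step 2: append 7 -> window=[26, 7] -> max=26
step 3: append 19 -> window=[7, 19] -> max=19
step 4: append 11 -> window=[19, 11] -> max=19
step 5: append 23 -> window=[11, 23] -> max=23
step 6: append 23 -> window=[23, 23] -> max=23
step 7: append 26 -> window=[23, 26] -> max=26
step 8: append 21 -> window=[26, 21] -> max=26
step 9: append 9 -> window=[21, 9] -> max=21
step 10: append 15 -> window=[9, 15] -> max=15
step 11: append 8 -> window=[15, 8] -> max=15
step 12: append 28 -> window=[8, 28] -> max=28
step 13: append 20 -> window=[28, 20] -> max=28
step 14: append 15 -> window=[20, 15] -> max=20
step 15: append 32 -> window=[15, 32] -> max=32
step 16: append 8 -> window=[32, 8] -> max=32
Recorded maximums: 26 19 19 23 23 26 26 21 15 15 28 28 20 32 32
Changes between consecutive maximums: 8

Answer: 8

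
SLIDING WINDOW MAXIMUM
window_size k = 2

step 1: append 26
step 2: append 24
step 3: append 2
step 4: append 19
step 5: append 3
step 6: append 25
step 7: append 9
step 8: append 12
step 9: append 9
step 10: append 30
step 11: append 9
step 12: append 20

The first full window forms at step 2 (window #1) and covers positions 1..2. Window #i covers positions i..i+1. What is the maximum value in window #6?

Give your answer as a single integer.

step 1: append 26 -> window=[26] (not full yet)
step 2: append 24 -> window=[26, 24] -> max=26
step 3: append 2 -> window=[24, 2] -> max=24
step 4: append 19 -> window=[2, 19] -> max=19
step 5: append 3 -> window=[19, 3] -> max=19
step 6: append 25 -> window=[3, 25] -> max=25
step 7: append 9 -> window=[25, 9] -> max=25
Window #6 max = 25

Answer: 25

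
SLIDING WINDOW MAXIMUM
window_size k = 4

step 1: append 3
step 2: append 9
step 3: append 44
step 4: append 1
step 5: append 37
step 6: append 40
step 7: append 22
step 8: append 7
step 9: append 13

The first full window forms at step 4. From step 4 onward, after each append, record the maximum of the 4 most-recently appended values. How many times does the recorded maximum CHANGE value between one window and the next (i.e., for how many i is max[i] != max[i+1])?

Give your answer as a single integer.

step 1: append 3 -> window=[3] (not full yet)
step 2: append 9 -> window=[3, 9] (not full yet)
step 3: append 44 -> window=[3, 9, 44] (not full yet)
step 4: append 1 -> window=[3, 9, 44, 1] -> max=44
step 5: append 37 -> window=[9, 44, 1, 37] -> max=44
step 6: append 40 -> window=[44, 1, 37, 40] -> max=44
step 7: append 22 -> window=[1, 37, 40, 22] -> max=40
step 8: append 7 -> window=[37, 40, 22, 7] -> max=40
step 9: append 13 -> window=[40, 22, 7, 13] -> max=40
Recorded maximums: 44 44 44 40 40 40
Changes between consecutive maximums: 1

Answer: 1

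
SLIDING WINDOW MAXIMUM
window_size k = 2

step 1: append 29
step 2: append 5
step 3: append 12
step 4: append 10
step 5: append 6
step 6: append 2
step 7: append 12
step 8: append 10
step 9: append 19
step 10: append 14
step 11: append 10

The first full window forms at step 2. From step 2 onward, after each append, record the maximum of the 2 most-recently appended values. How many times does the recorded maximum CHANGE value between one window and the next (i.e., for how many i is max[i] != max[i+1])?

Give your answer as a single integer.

step 1: append 29 -> window=[29] (not full yet)
step 2: append 5 -> window=[29, 5] -> max=29
step 3: append 12 -> window=[5, 12] -> max=12
step 4: append 10 -> window=[12, 10] -> max=12
step 5: append 6 -> window=[10, 6] -> max=10
step 6: append 2 -> window=[6, 2] -> max=6
step 7: append 12 -> window=[2, 12] -> max=12
step 8: append 10 -> window=[12, 10] -> max=12
step 9: append 19 -> window=[10, 19] -> max=19
step 10: append 14 -> window=[19, 14] -> max=19
step 11: append 10 -> window=[14, 10] -> max=14
Recorded maximums: 29 12 12 10 6 12 12 19 19 14
Changes between consecutive maximums: 6

Answer: 6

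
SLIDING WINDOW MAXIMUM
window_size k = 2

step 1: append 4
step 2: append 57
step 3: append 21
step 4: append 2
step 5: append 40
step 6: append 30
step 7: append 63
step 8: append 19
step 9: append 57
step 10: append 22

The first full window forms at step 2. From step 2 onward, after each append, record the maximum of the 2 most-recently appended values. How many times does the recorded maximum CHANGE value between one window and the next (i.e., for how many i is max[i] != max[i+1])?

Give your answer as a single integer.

step 1: append 4 -> window=[4] (not full yet)
step 2: append 57 -> window=[4, 57] -> max=57
step 3: append 21 -> window=[57, 21] -> max=57
step 4: append 2 -> window=[21, 2] -> max=21
step 5: append 40 -> window=[2, 40] -> max=40
step 6: append 30 -> window=[40, 30] -> max=40
step 7: append 63 -> window=[30, 63] -> max=63
step 8: append 19 -> window=[63, 19] -> max=63
step 9: append 57 -> window=[19, 57] -> max=57
step 10: append 22 -> window=[57, 22] -> max=57
Recorded maximums: 57 57 21 40 40 63 63 57 57
Changes between consecutive maximums: 4

Answer: 4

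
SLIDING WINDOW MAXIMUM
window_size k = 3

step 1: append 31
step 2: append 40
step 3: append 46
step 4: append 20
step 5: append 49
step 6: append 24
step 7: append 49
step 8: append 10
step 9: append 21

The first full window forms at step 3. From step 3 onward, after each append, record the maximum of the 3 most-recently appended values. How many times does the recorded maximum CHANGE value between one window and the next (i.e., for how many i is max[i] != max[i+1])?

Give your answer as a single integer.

Answer: 1

Derivation:
step 1: append 31 -> window=[31] (not full yet)
step 2: append 40 -> window=[31, 40] (not full yet)
step 3: append 46 -> window=[31, 40, 46] -> max=46
step 4: append 20 -> window=[40, 46, 20] -> max=46
step 5: append 49 -> window=[46, 20, 49] -> max=49
step 6: append 24 -> window=[20, 49, 24] -> max=49
step 7: append 49 -> window=[49, 24, 49] -> max=49
step 8: append 10 -> window=[24, 49, 10] -> max=49
step 9: append 21 -> window=[49, 10, 21] -> max=49
Recorded maximums: 46 46 49 49 49 49 49
Changes between consecutive maximums: 1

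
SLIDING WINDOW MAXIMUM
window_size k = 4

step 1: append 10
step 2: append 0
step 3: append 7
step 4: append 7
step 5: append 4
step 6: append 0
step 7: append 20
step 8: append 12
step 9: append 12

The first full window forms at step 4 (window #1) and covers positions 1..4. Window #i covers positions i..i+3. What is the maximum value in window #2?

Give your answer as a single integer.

Answer: 7

Derivation:
step 1: append 10 -> window=[10] (not full yet)
step 2: append 0 -> window=[10, 0] (not full yet)
step 3: append 7 -> window=[10, 0, 7] (not full yet)
step 4: append 7 -> window=[10, 0, 7, 7] -> max=10
step 5: append 4 -> window=[0, 7, 7, 4] -> max=7
Window #2 max = 7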